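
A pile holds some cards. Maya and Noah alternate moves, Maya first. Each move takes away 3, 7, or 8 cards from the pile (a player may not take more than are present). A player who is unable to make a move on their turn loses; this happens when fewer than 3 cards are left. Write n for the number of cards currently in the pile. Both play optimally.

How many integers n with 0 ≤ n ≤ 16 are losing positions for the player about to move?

Label each position W (a win for the player to move) or L (a loss). A position with no legal move is L; any other position is W exactly when some move reaches an L, and L when every move reaches a W.
n=0: no move → L
n=1: no move → L
n=2: no move → L
n=3: W (go to 0, an L position)
n=4: W (go to 1, an L position)
n=5: W (go to 2, an L position)
n=6: L (sole option 3(W) is W)
n=7: W (go to 0, an L position)
n=8: W (go to 1, an L position)
n=9: W (go to 6, an L position)
n=10: W (go to 2, an L position)
n=11: L (options 8(W), 4(W), 3(W) are all W)
n=12: L (options 9(W), 5(W), 4(W) are all W)
n=13: W (go to 6, an L position)
n=14: W (go to 11, an L position)
n=15: W (go to 12, an L position)
n=16: L (options 13(W), 9(W), 8(W) are all W)
L entries with 0 ≤ n ≤ 16: n = 0, 1, 2, 6, 11, 12, 16; that makes 7.

7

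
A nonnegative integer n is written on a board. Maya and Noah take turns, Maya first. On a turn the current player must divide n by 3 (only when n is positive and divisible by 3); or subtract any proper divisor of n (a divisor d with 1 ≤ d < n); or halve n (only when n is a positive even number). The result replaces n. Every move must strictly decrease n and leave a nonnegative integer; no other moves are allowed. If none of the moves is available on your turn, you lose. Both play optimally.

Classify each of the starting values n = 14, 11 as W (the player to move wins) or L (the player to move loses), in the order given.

14: W, 11: L

Compute win/loss labels from the base case upward. A position with no move is L. Any other position is W if it can reach an L in one move, else L.
n=0: no move → L
n=1: no move → L
n=2: →1(L), so W
n=3: →1(L), so W
n=4: →2(W), 3(W) — all W, so L
n=5: →4(L), so W
n=6: →4(L), so W
n=7: →6(W) only, which is W, so L
n=8: →4(L), so W
n=9: →3(W), 6(W), 8(W) — all W, so L
n=10: →9(L), so W
n=11: →10(W) only, which is W, so L
n=12: →4(L), so W
n=13: →12(W) only, which is W, so L
n=14: →7(L), so W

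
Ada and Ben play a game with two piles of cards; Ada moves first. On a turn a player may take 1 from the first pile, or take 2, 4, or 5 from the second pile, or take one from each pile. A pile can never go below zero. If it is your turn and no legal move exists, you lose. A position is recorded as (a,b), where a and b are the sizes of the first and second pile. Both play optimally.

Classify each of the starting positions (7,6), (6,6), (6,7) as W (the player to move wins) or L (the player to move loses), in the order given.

(7,6): W, (6,6): W, (6,7): L

Positions with no move are L. A position that does have a move is losing for the player to move precisely when every available move leads to a winning position for the opponent. Fill in the labels:
No move ever increases a pile, so every position that can arise here has a ≤ 7 and b ≤ 7; it is enough to label the cells with 0 ≤ a ≤ 7 and 0 ≤ b ≤ 7.
Every move lowers a or b (never raises either), so fill the grid row by row in increasing a, and left to right within a row: each cell's successors are then already labelled.
      b=0  b=1  b=2  b=3  b=4  b=5  b=6  b=7
a=0:    L    L    W    W    W    W    W    L
a=1:    W    W    W    L    L    W    W    W
a=2:    L    L    W    W    W    W    W    L
a=3:    W    W    W    L    L    W    W    W
a=4:    L    L    W    W    W    W    W    L
a=5:    W    W    W    L    L    W    W    W
a=6:    L    L    W    W    W    W    W    L
a=7:    W    W    W    L    L    W    W    W
Cells with no legal move (terminal, hence L): (0,0), (0,1).
The remaining L cells, each justified by listing all of its moves:
(0,7): →(0,5)(W), (0,3)(W), (0,2)(W) — all W, so L
(1,3): →(0,3)(W), (1,1)(W), (0,2)(W) — all W, so L
(1,4): →(0,4)(W), (1,2)(W), (1,0)(W), (0,3)(W) — all W, so L
(2,0): →(1,0)(W) only, which is W, so L
(2,1): →(1,1)(W), (1,0)(W) — all W, so L
(2,7): →(1,7)(W), (2,5)(W), (2,3)(W), (2,2)(W), (1,6)(W) — all W, so L
(3,3): →(2,3)(W), (3,1)(W), (2,2)(W) — all W, so L
(3,4): →(2,4)(W), (3,2)(W), (3,0)(W), (2,3)(W) — all W, so L
(4,0): →(3,0)(W) only, which is W, so L
(4,1): →(3,1)(W), (3,0)(W) — all W, so L
(4,7): →(3,7)(W), (4,5)(W), (4,3)(W), (4,2)(W), (3,6)(W) — all W, so L
(5,3): →(4,3)(W), (5,1)(W), (4,2)(W) — all W, so L
(5,4): →(4,4)(W), (5,2)(W), (5,0)(W), (4,3)(W) — all W, so L
(6,0): →(5,0)(W) only, which is W, so L
(6,1): →(5,1)(W), (5,0)(W) — all W, so L
(6,7): →(5,7)(W), (6,5)(W), (6,3)(W), (6,2)(W), (5,6)(W) — all W, so L
(7,3): →(6,3)(W), (7,1)(W), (6,2)(W) — all W, so L
(7,4): →(6,4)(W), (7,2)(W), (7,0)(W), (6,3)(W) — all W, so L
Every other cell has at least one move into one of the L cells above, so it is W.
(7,6): the move to (7,4) reaches an L cell, so W
(6,6): the move to (6,1) reaches an L cell, so W
(6,7): one of the L cells justified above, so L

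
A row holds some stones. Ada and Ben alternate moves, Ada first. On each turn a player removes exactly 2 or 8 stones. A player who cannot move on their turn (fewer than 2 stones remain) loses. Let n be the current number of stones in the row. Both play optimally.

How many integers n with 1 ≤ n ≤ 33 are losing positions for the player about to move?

Classify positions by backward induction: terminal positions (no move available) are L. From any other position, the mover wins iff some move reaches an L.
n=0: no move → L
n=1: no move → L
n=2: reaches L-position 0 → W
n=3: reaches L-position 1 → W
n=4: only reaches 2(W), which is W → L
n=5: only reaches 3(W), which is W → L
n=6: reaches L-position 4 → W
n=7: reaches L-position 5 → W
n=8: reaches L-position 0 → W
n=9: reaches L-position 1 → W
n=10: only reaches 8(W), 2(W), all W → L
n=11: only reaches 9(W), 3(W), all W → L
n=12: reaches L-position 10 → W
n=13: reaches L-position 11 → W
n=14: only reaches 12(W), 6(W), all W → L
n=15: only reaches 13(W), 7(W), all W → L
n=16: reaches L-position 14 → W
n=17: reaches L-position 15 → W
n=18: reaches L-position 10 → W
n=19: reaches L-position 11 → W
n=20: only reaches 18(W), 12(W), all W → L
n=21: only reaches 19(W), 13(W), all W → L
n=22: reaches L-position 20 → W
n=23: reaches L-position 21 → W
n=24: only reaches 22(W), 16(W), all W → L
n=25: only reaches 23(W), 17(W), all W → L
n=26: reaches L-position 24 → W
n=27: reaches L-position 25 → W
n=28: reaches L-position 20 → W
n=29: reaches L-position 21 → W
n=30: only reaches 28(W), 22(W), all W → L
n=31: only reaches 29(W), 23(W), all W → L
n=32: reaches L-position 30 → W
n=33: reaches L-position 31 → W
L entries with 1 ≤ n ≤ 33 (n=0 is outside the asked range and is not counted): n = 1, 4, 5, 10, 11, 14, 15, 20, 21, 24, 25, 30, 31; that makes 13.

13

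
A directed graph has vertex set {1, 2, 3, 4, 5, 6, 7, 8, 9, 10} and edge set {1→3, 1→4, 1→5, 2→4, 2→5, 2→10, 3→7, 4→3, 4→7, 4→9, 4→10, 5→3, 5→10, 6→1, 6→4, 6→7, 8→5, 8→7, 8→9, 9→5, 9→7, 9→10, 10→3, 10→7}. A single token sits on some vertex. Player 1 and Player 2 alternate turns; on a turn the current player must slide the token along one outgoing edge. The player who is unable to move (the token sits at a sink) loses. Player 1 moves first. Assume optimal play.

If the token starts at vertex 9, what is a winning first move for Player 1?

Positions with no move are L. A position that does have a move is losing for the player to move precisely when every available move leads to a winning position for the opponent. Fill in the labels:
Every edge goes from a vertex to one that appears earlier in the order 7, 3, 10, 5, 9, 4, 1, 2, 6, 8, so processing vertices in that order labels each vertex after all of its successors.
7: no outgoing edge → L
3: W (go to 7, an L position)
10: W (go to 7, an L position)
5: L (options 10(W), 3(W) are all W)
9: W (go to 5, an L position)
4: W (go to 7, an L position)
1: W (go to 5, an L position)
2: W (go to 5, an L position)
6: W (go to 7, an L position)
8: W (go to 5, an L position)
From 9, the L positions reachable in one move are: 5, 7. Any move reaching one of these is winning.

Move to 5.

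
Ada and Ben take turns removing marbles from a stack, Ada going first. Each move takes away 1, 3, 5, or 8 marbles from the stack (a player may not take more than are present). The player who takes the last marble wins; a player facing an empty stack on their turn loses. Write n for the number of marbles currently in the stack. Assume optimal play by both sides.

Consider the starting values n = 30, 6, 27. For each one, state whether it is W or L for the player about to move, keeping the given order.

Use the standard recursion: the mover loses at a terminal position; elsewhere, the mover wins exactly when some move hands the opponent an L position.
n=0: no move → L
n=1: reaches L-position 0 → W
n=2: only reaches 1(W), which is W → L
n=3: reaches L-position 2 → W
n=4: only reaches 3(W), 1(W), all W → L
n=5: reaches L-position 4 → W
n=6: only reaches 5(W), 3(W), 1(W), all W → L
n=7: reaches L-position 6 → W
n=8: reaches L-position 0 → W
n=9: reaches L-position 6 → W
n=10: reaches L-position 2 → W
n=11: reaches L-position 6 → W
n=12: reaches L-position 4 → W
n=13: only reaches 12(W), 10(W), 8(W), 5(W), all W → L
n=14: reaches L-position 13 → W
n=15: only reaches 14(W), 12(W), 10(W), 7(W), all W → L
n=16: reaches L-position 15 → W
n=17: only reaches 16(W), 14(W), 12(W), 9(W), all W → L
n=18: reaches L-position 17 → W
n=19: only reaches 18(W), 16(W), 14(W), 11(W), all W → L
n=20: reaches L-position 19 → W
n=21: reaches L-position 13 → W
n=22: reaches L-position 19 → W
n=23: reaches L-position 15 → W
n=24: reaches L-position 19 → W
n=25: reaches L-position 17 → W
n=26: only reaches 25(W), 23(W), 21(W), 18(W), all W → L
n=27: reaches L-position 26 → W
n=28: only reaches 27(W), 25(W), 23(W), 20(W), all W → L
n=29: reaches L-position 28 → W
n=30: only reaches 29(W), 27(W), 25(W), 22(W), all W → L

30: L, 6: L, 27: W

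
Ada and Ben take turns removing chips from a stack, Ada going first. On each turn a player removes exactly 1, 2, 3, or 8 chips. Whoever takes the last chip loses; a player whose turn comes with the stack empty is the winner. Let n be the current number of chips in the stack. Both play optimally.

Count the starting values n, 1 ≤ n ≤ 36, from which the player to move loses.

8

Positions with no move are W. A position that does have a move is losing for the player to move precisely when every available move leads to a winning position for the opponent. Fill in the labels:
n=0: no move; the opponent has just taken the last chip and therefore loses → W
n=1: L (sole option 0(W) is W)
n=2: W (go to 1, an L position)
n=3: W (go to 1, an L position)
n=4: W (go to 1, an L position)
n=5: L (options 4(W), 3(W), 2(W) are all W)
n=6: W (go to 5, an L position)
n=7: W (go to 5, an L position)
n=8: W (go to 5, an L position)
n=9: W (go to 1, an L position)
n=10: L (options 9(W), 8(W), 7(W), 2(W) are all W)
n=11: W (go to 10, an L position)
n=12: W (go to 10, an L position)
n=13: W (go to 10, an L position)
n=14: L (options 13(W), 12(W), 11(W), 6(W) are all W)
n=15: W (go to 14, an L position)
n=16: W (go to 14, an L position)
n=17: W (go to 14, an L position)
n=18: W (go to 10, an L position)
n=19: L (options 18(W), 17(W), 16(W), 11(W) are all W)
n=20: W (go to 19, an L position)
n=21: W (go to 19, an L position)
n=22: W (go to 19, an L position)
n=23: L (options 22(W), 21(W), 20(W), 15(W) are all W)
n=24: W (go to 23, an L position)
n=25: W (go to 23, an L position)
n=26: W (go to 23, an L position)
n=27: W (go to 19, an L position)
n=28: L (options 27(W), 26(W), 25(W), 20(W) are all W)
n=29: W (go to 28, an L position)
n=30: W (go to 28, an L position)
n=31: W (go to 28, an L position)
n=32: L (options 31(W), 30(W), 29(W), 24(W) are all W)
n=33: W (go to 32, an L position)
n=34: W (go to 32, an L position)
n=35: W (go to 32, an L position)
n=36: W (go to 28, an L position)
L entries with 1 ≤ n ≤ 36 (the range starts at n=1): n = 1, 5, 10, 14, 19, 23, 28, 32; that makes 8.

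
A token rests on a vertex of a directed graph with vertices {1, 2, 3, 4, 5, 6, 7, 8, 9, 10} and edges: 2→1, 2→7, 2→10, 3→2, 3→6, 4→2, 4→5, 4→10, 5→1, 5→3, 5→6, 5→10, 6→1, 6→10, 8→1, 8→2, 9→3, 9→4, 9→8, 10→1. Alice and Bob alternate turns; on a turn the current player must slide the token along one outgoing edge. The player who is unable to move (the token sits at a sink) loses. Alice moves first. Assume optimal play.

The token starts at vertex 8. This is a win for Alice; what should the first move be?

Move to 1.

Positions with no move are L. A position that does have a move is losing for the player to move precisely when every available move leads to a winning position for the opponent. Fill in the labels:
Every edge goes from a vertex to one that appears earlier in the order 1, 7, 10, 2, 6, 8, 3, 5, 4, 9, so processing vertices in that order labels each vertex after all of its successors.
1: no outgoing edge → L
7: no outgoing edge → L
10: reaches L-position 1 → W
2: reaches L-position 7 → W
6: reaches L-position 1 → W
8: reaches L-position 1 → W
3: only reaches 6(W), 2(W), all W → L
5: reaches L-position 3 → W
4: only reaches 5(W), 2(W), 10(W), all W → L
9: reaches L-position 4 → W
From 8, the L positions reachable in one move are: 1.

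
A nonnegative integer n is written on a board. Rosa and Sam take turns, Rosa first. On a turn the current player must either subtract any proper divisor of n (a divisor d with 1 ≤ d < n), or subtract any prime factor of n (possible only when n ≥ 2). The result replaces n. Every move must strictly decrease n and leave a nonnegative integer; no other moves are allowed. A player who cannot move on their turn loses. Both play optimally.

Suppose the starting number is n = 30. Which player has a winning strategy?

Rosa wins.

Classify positions by backward induction: terminal positions (no move available) are L. From any other position, the mover wins iff some move reaches an L.
n=0: no move → L
n=1: no move → L
n=2: →0(L), so W
n=3: →0(L), so W
n=4: →2(W), 3(W) — all W, so L
n=5: →0(L), so W
n=6: →4(L), so W
n=7: →0(L), so W
n=8: →4(L), so W
n=9: →6(W), 8(W) — all W, so L
n=10: →9(L), so W
n=11: →0(L), so W
n=12: →9(L), so W
n=13: →0(L), so W
n=14: →7(W), 12(W), 13(W) — all W, so L
n=15: →14(L), so W
n=16: →14(L), so W
n=17: →0(L), so W
n=18: →9(L), so W
n=19: →0(L), so W
n=20: →10(W), 15(W), 16(W), 18(W), 19(W) — all W, so L
n=21: →14(L), so W
n=22: →20(L), so W
n=23: →0(L), so W
n=24: →20(L), so W
n=25: →20(L), so W
n=26: →13(W), 24(W), 25(W) — all W, so L
n=27: →26(L), so W
n=28: →14(L), so W
n=29: →0(L), so W
n=30: →20(L), so W
From 30 Rosa can move to 20, reaching an L position.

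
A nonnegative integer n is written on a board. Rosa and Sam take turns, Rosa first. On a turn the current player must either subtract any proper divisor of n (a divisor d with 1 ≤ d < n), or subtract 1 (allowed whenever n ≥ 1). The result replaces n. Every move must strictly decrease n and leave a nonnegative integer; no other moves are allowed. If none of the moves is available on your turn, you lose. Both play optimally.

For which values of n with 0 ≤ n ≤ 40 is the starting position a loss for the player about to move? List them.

0, 2, 5, 7, 9, 11, 13, 15, 17, 19, 21, 23, 25, 27, 29, 31, 33, 35, 37, 39

Classify positions by backward induction: terminal positions (no move available) are L. From any other position, the mover wins iff some move reaches an L.
n=0: no move → L
n=1: →0(L), so W
n=2: →1(W) only, which is W, so L
n=3: →2(L), so W
n=4: →2(L), so W
n=5: →4(W) only, which is W, so L
n=6: →5(L), so W
n=7: →6(W) only, which is W, so L
n=8: →7(L), so W
n=9: →6(W), 8(W) — all W, so L
n=10: →5(L), so W
n=11: →10(W) only, which is W, so L
n=12: →9(L), so W
n=13: →12(W) only, which is W, so L
n=14: →7(L), so W
n=15: →10(W), 12(W), 14(W) — all W, so L
n=16: →15(L), so W
n=17: →16(W) only, which is W, so L
n=18: →9(L), so W
n=19: →18(W) only, which is W, so L
n=20: →15(L), so W
n=21: →14(W), 18(W), 20(W) — all W, so L
n=22: →11(L), so W
n=23: →22(W) only, which is W, so L
n=24: →21(L), so W
n=25: →20(W), 24(W) — all W, so L
n=26: →13(L), so W
n=27: →18(W), 24(W), 26(W) — all W, so L
n=28: →21(L), so W
n=29: →28(W) only, which is W, so L
n=30: →15(L), so W
n=31: →30(W) only, which is W, so L
n=32: →31(L), so W
n=33: →22(W), 30(W), 32(W) — all W, so L
n=34: →17(L), so W
n=35: →28(W), 30(W), 34(W) — all W, so L
n=36: →27(L), so W
n=37: →36(W) only, which is W, so L
n=38: →19(L), so W
n=39: →26(W), 36(W), 38(W) — all W, so L
n=40: →35(L), so W
The losing starting values of n are exactly the entries labelled L in this table (20 of them).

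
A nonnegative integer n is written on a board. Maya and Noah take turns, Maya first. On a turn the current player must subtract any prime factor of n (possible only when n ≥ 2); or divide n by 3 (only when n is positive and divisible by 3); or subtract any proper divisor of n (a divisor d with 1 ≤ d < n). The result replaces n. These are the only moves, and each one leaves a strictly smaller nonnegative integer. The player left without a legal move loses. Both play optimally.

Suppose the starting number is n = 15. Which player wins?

Use the standard recursion: the mover loses at a terminal position; elsewhere, the mover wins exactly when some move hands the opponent an L position.
n=0: no move → L
n=1: no move → L
n=2: →0(L), so W
n=3: →0(L), so W
n=4: →2(W), 3(W) — all W, so L
n=5: →0(L), so W
n=6: →4(L), so W
n=7: →0(L), so W
n=8: →4(L), so W
n=9: →3(W), 6(W), 8(W) — all W, so L
n=10: →9(L), so W
n=11: →0(L), so W
n=12: →4(L), so W
n=13: →0(L), so W
n=14: →7(W), 12(W), 13(W) — all W, so L
n=15: →14(L), so W
From 15 Maya can move to 14, reaching an L position.

Maya wins.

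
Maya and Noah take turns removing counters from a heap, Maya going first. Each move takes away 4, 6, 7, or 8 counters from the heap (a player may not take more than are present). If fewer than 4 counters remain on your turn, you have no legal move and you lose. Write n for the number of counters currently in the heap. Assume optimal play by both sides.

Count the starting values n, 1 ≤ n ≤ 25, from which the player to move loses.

9

Classify positions by backward induction: terminal positions (no move available) are L. From any other position, the mover wins iff some move reaches an L.
n=0: no move → L
n=1: no move → L
n=2: no move → L
n=3: no move → L
n=4: can move to 0, which is L ⇒ W
n=5: can move to 1, which is L ⇒ W
n=6: can move to 2, which is L ⇒ W
n=7: can move to 3, which is L ⇒ W
n=8: can move to 2, which is L ⇒ W
n=9: can move to 3, which is L ⇒ W
n=10: can move to 3, which is L ⇒ W
n=11: can move to 3, which is L ⇒ W
n=12: moves to 8(W), 6(W), 5(W), 4(W); every one is W ⇒ L
n=13: moves to 9(W), 7(W), 6(W), 5(W); every one is W ⇒ L
n=14: moves to 10(W), 8(W), 7(W), 6(W); every one is W ⇒ L
n=15: moves to 11(W), 9(W), 8(W), 7(W); every one is W ⇒ L
n=16: can move to 12, which is L ⇒ W
n=17: can move to 13, which is L ⇒ W
n=18: can move to 14, which is L ⇒ W
n=19: can move to 15, which is L ⇒ W
n=20: can move to 14, which is L ⇒ W
n=21: can move to 15, which is L ⇒ W
n=22: can move to 15, which is L ⇒ W
n=23: can move to 15, which is L ⇒ W
n=24: moves to 20(W), 18(W), 17(W), 16(W); every one is W ⇒ L
n=25: moves to 21(W), 19(W), 18(W), 17(W); every one is W ⇒ L
L entries with 1 ≤ n ≤ 25 (n=0 is outside the asked range and is not counted): n = 1, 2, 3, 12, 13, 14, 15, 24, 25; that makes 9.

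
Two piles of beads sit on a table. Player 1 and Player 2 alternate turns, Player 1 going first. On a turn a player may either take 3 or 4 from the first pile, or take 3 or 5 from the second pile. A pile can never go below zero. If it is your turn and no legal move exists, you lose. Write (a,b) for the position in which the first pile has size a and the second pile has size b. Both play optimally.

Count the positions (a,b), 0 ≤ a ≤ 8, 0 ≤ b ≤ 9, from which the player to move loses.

Work bottom-up. With no move the player to move loses. Otherwise the position is W if at least one move leads to an L position for the opponent, and L if every move leads to a W.
Every move lowers a or b (never raises either), so fill the grid row by row in increasing a, and left to right within a row: each cell's successors are then already labelled.
      b=0  b=1  b=2  b=3  b=4  b=5  b=6  b=7  b=8  b=9
a=0:    L    L    L    W    W    W    W    W    L    L
a=1:    L    L    L    W    W    W    W    W    L    L
a=2:    L    L    L    W    W    W    W    W    L    L
a=3:    W    W    W    L    L    L    W    W    W    W
a=4:    W    W    W    L    L    L    W    W    W    W
a=5:    W    W    W    L    L    L    W    W    W    W
a=6:    W    W    W    W    W    W    L    L    W    W
a=7:    L    L    L    W    W    W    W    W    L    L
a=8:    L    L    L    W    W    W    W    W    L    L
Cells with no legal move (terminal, hence L): (0,0), (0,1), (0,2), (1,0), (1,1), (1,2), (2,0), (2,1), (2,2).
The remaining L cells, each justified by listing all of its moves:
(0,8): L (options (0,5)(W), (0,3)(W) are all W)
(0,9): L (options (0,6)(W), (0,4)(W) are all W)
(1,8): L (options (1,5)(W), (1,3)(W) are all W)
(1,9): L (options (1,6)(W), (1,4)(W) are all W)
(2,8): L (options (2,5)(W), (2,3)(W) are all W)
(2,9): L (options (2,6)(W), (2,4)(W) are all W)
(3,3): L (options (0,3)(W), (3,0)(W) are all W)
(3,4): L (options (0,4)(W), (3,1)(W) are all W)
(3,5): L (options (0,5)(W), (3,2)(W), (3,0)(W) are all W)
(4,3): L (options (1,3)(W), (0,3)(W), (4,0)(W) are all W)
(4,4): L (options (1,4)(W), (0,4)(W), (4,1)(W) are all W)
(4,5): L (options (1,5)(W), (0,5)(W), (4,2)(W), (4,0)(W) are all W)
(5,3): L (options (2,3)(W), (1,3)(W), (5,0)(W) are all W)
(5,4): L (options (2,4)(W), (1,4)(W), (5,1)(W) are all W)
(5,5): L (options (2,5)(W), (1,5)(W), (5,2)(W), (5,0)(W) are all W)
(6,6): L (options (3,6)(W), (2,6)(W), (6,3)(W), (6,1)(W) are all W)
(6,7): L (options (3,7)(W), (2,7)(W), (6,4)(W), (6,2)(W) are all W)
(7,0): L (options (4,0)(W), (3,0)(W) are all W)
(7,1): L (options (4,1)(W), (3,1)(W) are all W)
(7,2): L (options (4,2)(W), (3,2)(W) are all W)
(7,8): L (options (4,8)(W), (3,8)(W), (7,5)(W), (7,3)(W) are all W)
(7,9): L (options (4,9)(W), (3,9)(W), (7,6)(W), (7,4)(W) are all W)
(8,0): L (options (5,0)(W), (4,0)(W) are all W)
(8,1): L (options (5,1)(W), (4,1)(W) are all W)
(8,2): L (options (5,2)(W), (4,2)(W) are all W)
(8,8): L (options (5,8)(W), (4,8)(W), (8,5)(W), (8,3)(W) are all W)
(8,9): L (options (5,9)(W), (4,9)(W), (8,6)(W), (8,4)(W) are all W)
Every other cell has at least one move into one of the L cells above, so it is W.
L cells per row: a=0: 5, a=1: 5, a=2: 5, a=3: 3, a=4: 3, a=5: 3, a=6: 2, a=7: 5, a=8: 5; total 36.

36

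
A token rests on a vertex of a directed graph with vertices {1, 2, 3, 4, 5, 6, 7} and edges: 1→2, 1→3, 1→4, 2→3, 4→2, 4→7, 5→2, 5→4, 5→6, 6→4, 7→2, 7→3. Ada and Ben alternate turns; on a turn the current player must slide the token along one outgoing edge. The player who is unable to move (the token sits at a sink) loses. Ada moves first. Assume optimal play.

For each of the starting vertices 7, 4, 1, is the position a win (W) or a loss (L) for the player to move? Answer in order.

Work bottom-up. With no move the player to move loses. Otherwise the position is W if at least one move leads to an L position for the opponent, and L if every move leads to a W.
Every edge goes from a vertex to one that appears earlier in the order 3, 2, 7, 4, 6, 5, 1, so processing vertices in that order labels each vertex after all of its successors.
3: no outgoing edge → L
2: →3(L), so W
7: →3(L), so W
4: →7(W), 2(W) — all W, so L
6: →4(L), so W
5: →4(L), so W
1: →4(L), so W

7: W, 4: L, 1: W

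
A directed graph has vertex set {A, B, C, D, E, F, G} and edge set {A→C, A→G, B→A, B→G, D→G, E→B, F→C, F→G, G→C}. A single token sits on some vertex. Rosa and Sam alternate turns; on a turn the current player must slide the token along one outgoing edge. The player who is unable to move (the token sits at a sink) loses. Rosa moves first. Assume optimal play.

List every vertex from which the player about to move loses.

B, C, D

Use the standard recursion: the mover loses at a terminal position; elsewhere, the mover wins exactly when some move hands the opponent an L position.
Every edge goes from a vertex to one that appears earlier in the order C, G, F, A, D, B, E, so processing vertices in that order labels each vertex after all of its successors.
C: no outgoing edge → L
G: →C(L), so W
F: →C(L), so W
A: →C(L), so W
D: →G(W) only, which is W, so L
B: →A(W), G(W) — all W, so L
E: →B(L), so W
Reading off the rows marked L gives the requested list; there are 3 such vertices.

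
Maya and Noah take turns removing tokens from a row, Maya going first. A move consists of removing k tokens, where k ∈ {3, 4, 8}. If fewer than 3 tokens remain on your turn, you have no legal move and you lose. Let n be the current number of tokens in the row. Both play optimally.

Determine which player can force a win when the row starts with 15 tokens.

Maya wins.

Classify positions by backward induction: terminal positions (no move available) are L. From any other position, the mover wins iff some move reaches an L.
n=0: no move → L
n=1: no move → L
n=2: no move → L
n=3: →0(L), so W
n=4: →1(L), so W
n=5: →2(L), so W
n=6: →2(L), so W
n=7: →4(W), 3(W) — all W, so L
n=8: →0(L), so W
n=9: →1(L), so W
n=10: →7(L), so W
n=11: →7(L), so W
n=12: →9(W), 8(W), 4(W) — all W, so L
n=13: →10(W), 9(W), 5(W) — all W, so L
n=14: →11(W), 10(W), 6(W) — all W, so L
n=15: →12(L), so W
The starting position 15 is W: Maya should remove 3, leaving 12, handing over an L position.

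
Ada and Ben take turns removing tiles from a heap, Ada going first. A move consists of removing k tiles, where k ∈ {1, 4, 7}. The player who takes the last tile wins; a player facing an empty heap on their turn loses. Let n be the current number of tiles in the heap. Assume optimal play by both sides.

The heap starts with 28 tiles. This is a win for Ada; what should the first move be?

Label each position W (a win for the player to move) or L (a loss). A position with no legal move is L; any other position is W exactly when some move reaches an L, and L when every move reaches a W.
n=0: no move → L
n=1: →0(L), so W
n=2: →1(W) only, which is W, so L
n=3: →2(L), so W
n=4: →0(L), so W
n=5: →4(W), 1(W) — all W, so L
n=6: →5(L), so W
n=7: →0(L), so W
n=8: →7(W), 4(W), 1(W) — all W, so L
n=9: →8(L), so W
n=10: →9(W), 6(W), 3(W) — all W, so L
n=11: →10(L), so W
n=12: →8(L), so W
n=13: →12(W), 9(W), 6(W) — all W, so L
n=14: →13(L), so W
n=15: →8(L), so W
n=16: →15(W), 12(W), 9(W) — all W, so L
n=17: →16(L), so W
n=18: →17(W), 14(W), 11(W) — all W, so L
n=19: →18(L), so W
n=20: →16(L), so W
n=21: →20(W), 17(W), 14(W) — all W, so L
n=22: →21(L), so W
n=23: →16(L), so W
n=24: →23(W), 20(W), 17(W) — all W, so L
n=25: →24(L), so W
n=26: →25(W), 22(W), 19(W) — all W, so L
n=27: →26(L), so W
n=28: →24(L), so W
From 28, the L positions reachable in one move are: 24, 21. Any move reaching one of these is winning.

Remove 4, leaving 24.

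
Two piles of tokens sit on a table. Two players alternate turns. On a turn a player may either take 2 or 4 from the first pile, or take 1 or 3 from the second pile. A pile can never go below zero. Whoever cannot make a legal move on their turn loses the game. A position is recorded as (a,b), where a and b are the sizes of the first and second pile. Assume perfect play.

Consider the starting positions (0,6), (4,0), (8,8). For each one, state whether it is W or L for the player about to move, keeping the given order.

Work bottom-up. With no move the player to move loses. Otherwise the position is W if at least one move leads to an L position for the opponent, and L if every move leads to a W.
No move ever increases a pile, so every position that can arise here has a ≤ 8 and b ≤ 8; it is enough to label the cells with 0 ≤ a ≤ 8 and 0 ≤ b ≤ 8.
Every move lowers a or b (never raises either), so fill the grid row by row in increasing a, and left to right within a row: each cell's successors are then already labelled.
      b=0  b=1  b=2  b=3  b=4  b=5  b=6  b=7  b=8
a=0:    L    W    L    W    L    W    L    W    L
a=1:    L    W    L    W    L    W    L    W    L
a=2:    W    L    W    L    W    L    W    L    W
a=3:    W    L    W    L    W    L    W    L    W
a=4:    W    W    W    W    W    W    W    W    W
a=5:    W    W    W    W    W    W    W    W    W
a=6:    L    W    L    W    L    W    L    W    L
a=7:    L    W    L    W    L    W    L    W    L
a=8:    W    L    W    L    W    L    W    L    W
Cells with no legal move (terminal, hence L): (0,0), (1,0).
The remaining L cells, each justified by listing all of its moves:
(0,2): →(0,1)(W) only, which is W, so L
(0,4): →(0,3)(W), (0,1)(W) — all W, so L
(0,6): →(0,5)(W), (0,3)(W) — all W, so L
(0,8): →(0,7)(W), (0,5)(W) — all W, so L
(1,2): →(1,1)(W) only, which is W, so L
(1,4): →(1,3)(W), (1,1)(W) — all W, so L
(1,6): →(1,5)(W), (1,3)(W) — all W, so L
(1,8): →(1,7)(W), (1,5)(W) — all W, so L
(2,1): →(0,1)(W), (2,0)(W) — all W, so L
(2,3): →(0,3)(W), (2,2)(W), (2,0)(W) — all W, so L
(2,5): →(0,5)(W), (2,4)(W), (2,2)(W) — all W, so L
(2,7): →(0,7)(W), (2,6)(W), (2,4)(W) — all W, so L
(3,1): →(1,1)(W), (3,0)(W) — all W, so L
(3,3): →(1,3)(W), (3,2)(W), (3,0)(W) — all W, so L
(3,5): →(1,5)(W), (3,4)(W), (3,2)(W) — all W, so L
(3,7): →(1,7)(W), (3,6)(W), (3,4)(W) — all W, so L
(6,0): →(4,0)(W), (2,0)(W) — all W, so L
(6,2): →(4,2)(W), (2,2)(W), (6,1)(W) — all W, so L
(6,4): →(4,4)(W), (2,4)(W), (6,3)(W), (6,1)(W) — all W, so L
(6,6): →(4,6)(W), (2,6)(W), (6,5)(W), (6,3)(W) — all W, so L
(6,8): →(4,8)(W), (2,8)(W), (6,7)(W), (6,5)(W) — all W, so L
(7,0): →(5,0)(W), (3,0)(W) — all W, so L
(7,2): →(5,2)(W), (3,2)(W), (7,1)(W) — all W, so L
(7,4): →(5,4)(W), (3,4)(W), (7,3)(W), (7,1)(W) — all W, so L
(7,6): →(5,6)(W), (3,6)(W), (7,5)(W), (7,3)(W) — all W, so L
(7,8): →(5,8)(W), (3,8)(W), (7,7)(W), (7,5)(W) — all W, so L
(8,1): →(6,1)(W), (4,1)(W), (8,0)(W) — all W, so L
(8,3): →(6,3)(W), (4,3)(W), (8,2)(W), (8,0)(W) — all W, so L
(8,5): →(6,5)(W), (4,5)(W), (8,4)(W), (8,2)(W) — all W, so L
(8,7): →(6,7)(W), (4,7)(W), (8,6)(W), (8,4)(W) — all W, so L
Every other cell has at least one move into one of the L cells above, so it is W.
(0,6): one of the L cells justified above, so L
(4,0): the move to (0,0) reaches an L cell, so W
(8,8): the move to (6,8) reaches an L cell, so W

(0,6): L, (4,0): W, (8,8): W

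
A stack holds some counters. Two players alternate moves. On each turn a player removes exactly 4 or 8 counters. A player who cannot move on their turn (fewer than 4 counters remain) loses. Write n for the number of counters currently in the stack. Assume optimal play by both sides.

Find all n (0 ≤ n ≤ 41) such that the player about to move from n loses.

0, 1, 2, 3, 12, 13, 14, 15, 24, 25, 26, 27, 36, 37, 38, 39

Positions with no move are L. A position that does have a move is losing for the player to move precisely when every available move leads to a winning position for the opponent. Fill in the labels:
n=0: no move → L
n=1: no move → L
n=2: no move → L
n=3: no move → L
n=4: can move to 0, which is L ⇒ W
n=5: can move to 1, which is L ⇒ W
n=6: can move to 2, which is L ⇒ W
n=7: can move to 3, which is L ⇒ W
n=8: can move to 0, which is L ⇒ W
n=9: can move to 1, which is L ⇒ W
n=10: can move to 2, which is L ⇒ W
n=11: can move to 3, which is L ⇒ W
n=12: moves to 8(W), 4(W); every one is W ⇒ L
n=13: moves to 9(W), 5(W); every one is W ⇒ L
n=14: moves to 10(W), 6(W); every one is W ⇒ L
n=15: moves to 11(W), 7(W); every one is W ⇒ L
n=16: can move to 12, which is L ⇒ W
n=17: can move to 13, which is L ⇒ W
n=18: can move to 14, which is L ⇒ W
n=19: can move to 15, which is L ⇒ W
n=20: can move to 12, which is L ⇒ W
n=21: can move to 13, which is L ⇒ W
n=22: can move to 14, which is L ⇒ W
n=23: can move to 15, which is L ⇒ W
n=24: moves to 20(W), 16(W); every one is W ⇒ L
n=25: moves to 21(W), 17(W); every one is W ⇒ L
n=26: moves to 22(W), 18(W); every one is W ⇒ L
n=27: moves to 23(W), 19(W); every one is W ⇒ L
n=28: can move to 24, which is L ⇒ W
n=29: can move to 25, which is L ⇒ W
n=30: can move to 26, which is L ⇒ W
n=31: can move to 27, which is L ⇒ W
n=32: can move to 24, which is L ⇒ W
n=33: can move to 25, which is L ⇒ W
n=34: can move to 26, which is L ⇒ W
n=35: can move to 27, which is L ⇒ W
n=36: moves to 32(W), 28(W); every one is W ⇒ L
n=37: moves to 33(W), 29(W); every one is W ⇒ L
n=38: moves to 34(W), 30(W); every one is W ⇒ L
n=39: moves to 35(W), 31(W); every one is W ⇒ L
n=40: can move to 36, which is L ⇒ W
n=41: can move to 37, which is L ⇒ W
The losing starting values of n are exactly the entries labelled L in this table (16 of them).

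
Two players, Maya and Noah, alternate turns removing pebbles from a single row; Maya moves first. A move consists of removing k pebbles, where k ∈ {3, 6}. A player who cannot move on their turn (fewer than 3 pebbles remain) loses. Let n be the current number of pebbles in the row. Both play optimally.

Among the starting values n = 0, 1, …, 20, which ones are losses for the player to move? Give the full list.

Positions with no move are L. A position that does have a move is losing for the player to move precisely when every available move leads to a winning position for the opponent. Fill in the labels:
n=0: no move → L
n=1: no move → L
n=2: no move → L
n=3: reaches L-position 0 → W
n=4: reaches L-position 1 → W
n=5: reaches L-position 2 → W
n=6: reaches L-position 0 → W
n=7: reaches L-position 1 → W
n=8: reaches L-position 2 → W
n=9: only reaches 6(W), 3(W), all W → L
n=10: only reaches 7(W), 4(W), all W → L
n=11: only reaches 8(W), 5(W), all W → L
n=12: reaches L-position 9 → W
n=13: reaches L-position 10 → W
n=14: reaches L-position 11 → W
n=15: reaches L-position 9 → W
n=16: reaches L-position 10 → W
n=17: reaches L-position 11 → W
n=18: only reaches 15(W), 12(W), all W → L
n=19: only reaches 16(W), 13(W), all W → L
n=20: only reaches 17(W), 14(W), all W → L
The losing starting values of n are exactly the entries labelled L in this table (9 of them).

0, 1, 2, 9, 10, 11, 18, 19, 20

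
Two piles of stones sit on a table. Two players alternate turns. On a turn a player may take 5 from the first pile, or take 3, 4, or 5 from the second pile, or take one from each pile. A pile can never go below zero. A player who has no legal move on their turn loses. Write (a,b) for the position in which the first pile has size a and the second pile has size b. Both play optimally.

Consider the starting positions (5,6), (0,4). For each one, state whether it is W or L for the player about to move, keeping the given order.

Classify positions by backward induction: terminal positions (no move available) are L. From any other position, the mover wins iff some move reaches an L.
No move ever increases a pile, so every position that can arise here has a ≤ 5 and b ≤ 6; it is enough to label the cells with 0 ≤ a ≤ 5 and 0 ≤ b ≤ 6.
Every move lowers a or b (never raises either), so fill the grid row by row in increasing a, and left to right within a row: each cell's successors are then already labelled.
      b=0  b=1  b=2  b=3  b=4  b=5  b=6
a=0:    L    L    L    W    W    W    W
a=1:    L    W    W    W    W    W    L
a=2:    L    W    L    W    W    W    W
a=3:    L    W    L    W    W    W    W
a=4:    L    W    L    W    W    W    W
a=5:    W    W    W    W    L    L    L
Cells with no legal move (terminal, hence L): (0,0), (0,1), (0,2), (1,0), (2,0), (3,0), (4,0).
The remaining L cells, each justified by listing all of its moves:
(1,6): only reaches (1,3)(W), (1,2)(W), (1,1)(W), (0,5)(W), all W → L
(2,2): only reaches (1,1)(W), which is W → L
(3,2): only reaches (2,1)(W), which is W → L
(4,2): only reaches (3,1)(W), which is W → L
(5,4): only reaches (0,4)(W), (5,1)(W), (5,0)(W), (4,3)(W), all W → L
(5,5): only reaches (0,5)(W), (5,2)(W), (5,1)(W), (5,0)(W), (4,4)(W), all W → L
(5,6): only reaches (0,6)(W), (5,3)(W), (5,2)(W), (5,1)(W), (4,5)(W), all W → L
Every other cell has at least one move into one of the L cells above, so it is W.
(5,6): one of the L cells justified above, so L
(0,4): the move to (0,1) reaches an L cell, so W

(5,6): L, (0,4): W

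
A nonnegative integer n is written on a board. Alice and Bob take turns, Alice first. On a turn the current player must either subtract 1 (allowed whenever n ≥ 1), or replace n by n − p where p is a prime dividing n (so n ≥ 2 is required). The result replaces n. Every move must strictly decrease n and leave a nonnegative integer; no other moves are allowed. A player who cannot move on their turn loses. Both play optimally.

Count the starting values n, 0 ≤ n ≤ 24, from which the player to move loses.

Classify positions by backward induction: terminal positions (no move available) are L. From any other position, the mover wins iff some move reaches an L.
n=0: no move → L
n=1: W (go to 0, an L position)
n=2: W (go to 0, an L position)
n=3: W (go to 0, an L position)
n=4: L (options 2(W), 3(W) are all W)
n=5: W (go to 0, an L position)
n=6: W (go to 4, an L position)
n=7: W (go to 0, an L position)
n=8: L (options 6(W), 7(W) are all W)
n=9: W (go to 8, an L position)
n=10: W (go to 8, an L position)
n=11: W (go to 0, an L position)
n=12: L (options 9(W), 10(W), 11(W) are all W)
n=13: W (go to 0, an L position)
n=14: W (go to 12, an L position)
n=15: W (go to 12, an L position)
n=16: L (options 14(W), 15(W) are all W)
n=17: W (go to 0, an L position)
n=18: W (go to 16, an L position)
n=19: W (go to 0, an L position)
n=20: L (options 15(W), 18(W), 19(W) are all W)
n=21: W (go to 20, an L position)
n=22: W (go to 20, an L position)
n=23: W (go to 0, an L position)
n=24: L (options 21(W), 22(W), 23(W) are all W)
L entries with 0 ≤ n ≤ 24: n = 0, 4, 8, 12, 16, 20, 24; that makes 7.

7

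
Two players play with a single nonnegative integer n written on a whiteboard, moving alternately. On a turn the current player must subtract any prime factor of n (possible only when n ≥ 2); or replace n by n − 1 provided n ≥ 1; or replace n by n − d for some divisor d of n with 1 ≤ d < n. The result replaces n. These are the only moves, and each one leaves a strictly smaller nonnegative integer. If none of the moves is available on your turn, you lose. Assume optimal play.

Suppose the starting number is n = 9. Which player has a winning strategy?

Positions with no move are L. A position that does have a move is losing for the player to move precisely when every available move leads to a winning position for the opponent. Fill in the labels:
n=0: no move → L
n=1: W (go to 0, an L position)
n=2: W (go to 0, an L position)
n=3: W (go to 0, an L position)
n=4: L (options 2(W), 3(W) are all W)
n=5: W (go to 0, an L position)
n=6: W (go to 4, an L position)
n=7: W (go to 0, an L position)
n=8: W (go to 4, an L position)
n=9: L (options 6(W), 8(W) are all W)
Every move from 9 reaches a W position, so the mover loses.

The second player wins.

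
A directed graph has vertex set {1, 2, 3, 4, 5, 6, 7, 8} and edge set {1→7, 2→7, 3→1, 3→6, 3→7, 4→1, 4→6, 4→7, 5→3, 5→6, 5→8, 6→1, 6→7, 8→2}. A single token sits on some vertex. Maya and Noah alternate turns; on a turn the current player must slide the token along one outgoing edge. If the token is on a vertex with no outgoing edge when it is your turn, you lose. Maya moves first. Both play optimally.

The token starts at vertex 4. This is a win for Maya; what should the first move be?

Build the W/L table. Terminal = L. A non-terminal position is W if it has a move to some L; otherwise it is L.
Every edge goes from a vertex to one that appears earlier in the order 7, 1, 6, 3, 4, 2, 8, 5, so processing vertices in that order labels each vertex after all of its successors.
7: no outgoing edge → L
1: can move to 7, which is L ⇒ W
6: can move to 7, which is L ⇒ W
3: can move to 7, which is L ⇒ W
4: can move to 7, which is L ⇒ W
2: can move to 7, which is L ⇒ W
8: the only move is to 2(W), a W ⇒ L
5: can move to 8, which is L ⇒ W
From 4, the L positions reachable in one move are: 7.

Move to 7.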